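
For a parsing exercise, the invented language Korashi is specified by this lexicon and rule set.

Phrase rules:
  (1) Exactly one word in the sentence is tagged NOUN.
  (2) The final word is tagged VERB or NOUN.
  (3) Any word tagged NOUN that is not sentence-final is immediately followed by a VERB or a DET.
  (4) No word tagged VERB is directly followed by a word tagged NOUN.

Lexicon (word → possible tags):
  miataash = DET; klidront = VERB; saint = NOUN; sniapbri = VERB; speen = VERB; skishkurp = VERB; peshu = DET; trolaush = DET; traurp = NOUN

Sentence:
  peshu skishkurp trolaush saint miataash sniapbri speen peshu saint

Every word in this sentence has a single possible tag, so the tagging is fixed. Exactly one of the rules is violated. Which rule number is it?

1

Fixed tagging: DET VERB DET NOUN DET VERB VERB DET NOUN.
Checking each rule: R1 fails, R2 ok, R3 ok, R4 ok.
Only rule 1 fails.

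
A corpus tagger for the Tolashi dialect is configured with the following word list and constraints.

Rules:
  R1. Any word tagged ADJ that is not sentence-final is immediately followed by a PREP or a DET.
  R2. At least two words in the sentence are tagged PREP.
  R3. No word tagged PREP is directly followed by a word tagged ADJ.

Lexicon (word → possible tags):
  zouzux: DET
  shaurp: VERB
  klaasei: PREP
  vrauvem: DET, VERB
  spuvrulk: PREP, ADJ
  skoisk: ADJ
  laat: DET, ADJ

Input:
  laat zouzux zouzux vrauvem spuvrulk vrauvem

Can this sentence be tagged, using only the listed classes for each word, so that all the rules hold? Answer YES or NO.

NO

Candidates per position — 1:laat {DET,ADJ}; 2:zouzux {DET}; 3:zouzux {DET}; 4:vrauvem {DET,VERB}; 5:spuvrulk {PREP,ADJ}; 6:vrauvem {DET,VERB}.
Rule 2 cannot be satisfied by any choice of tags from the lexicon.
So there is no consistent tagging.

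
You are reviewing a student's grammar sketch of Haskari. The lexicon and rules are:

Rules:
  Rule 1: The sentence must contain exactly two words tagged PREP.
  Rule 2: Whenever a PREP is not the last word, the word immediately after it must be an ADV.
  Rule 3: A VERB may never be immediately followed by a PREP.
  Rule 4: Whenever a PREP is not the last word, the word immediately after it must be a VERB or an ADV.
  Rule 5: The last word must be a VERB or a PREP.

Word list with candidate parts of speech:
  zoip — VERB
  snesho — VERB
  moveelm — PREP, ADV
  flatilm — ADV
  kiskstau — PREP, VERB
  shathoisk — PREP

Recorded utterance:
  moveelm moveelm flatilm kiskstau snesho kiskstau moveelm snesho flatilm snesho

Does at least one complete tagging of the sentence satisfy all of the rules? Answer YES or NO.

NO

Candidates per position — 1:moveelm {PREP,ADV}; 2:moveelm {PREP,ADV}; 3:flatilm {ADV}; 4:kiskstau {PREP,VERB}; 5:snesho {VERB}; 6:kiskstau {PREP,VERB}; 7:moveelm {PREP,ADV}; 8:snesho {VERB}; 9:flatilm {ADV}; 10:snesho {VERB}.
Every candidate sequence violates at least one rule; no consistent tagging exists.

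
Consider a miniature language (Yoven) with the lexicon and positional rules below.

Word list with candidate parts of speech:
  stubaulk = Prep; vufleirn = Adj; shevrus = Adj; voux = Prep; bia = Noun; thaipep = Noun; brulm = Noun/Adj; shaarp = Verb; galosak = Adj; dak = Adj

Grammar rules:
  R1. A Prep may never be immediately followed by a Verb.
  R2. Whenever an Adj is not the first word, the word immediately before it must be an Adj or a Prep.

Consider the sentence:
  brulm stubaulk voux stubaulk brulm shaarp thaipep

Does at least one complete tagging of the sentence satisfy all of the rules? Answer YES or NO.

YES

Candidates per position — 1:brulm {Noun,Adj}; 2:stubaulk {Prep}; 3:voux {Prep}; 4:stubaulk {Prep}; 5:brulm {Noun,Adj}; 6:shaarp {Verb}; 7:thaipep {Noun}.
One satisfying assignment: Noun Prep Prep Prep Adj Verb Noun.
Rule-by-rule: rule 1 satisfied; rule 2 satisfied.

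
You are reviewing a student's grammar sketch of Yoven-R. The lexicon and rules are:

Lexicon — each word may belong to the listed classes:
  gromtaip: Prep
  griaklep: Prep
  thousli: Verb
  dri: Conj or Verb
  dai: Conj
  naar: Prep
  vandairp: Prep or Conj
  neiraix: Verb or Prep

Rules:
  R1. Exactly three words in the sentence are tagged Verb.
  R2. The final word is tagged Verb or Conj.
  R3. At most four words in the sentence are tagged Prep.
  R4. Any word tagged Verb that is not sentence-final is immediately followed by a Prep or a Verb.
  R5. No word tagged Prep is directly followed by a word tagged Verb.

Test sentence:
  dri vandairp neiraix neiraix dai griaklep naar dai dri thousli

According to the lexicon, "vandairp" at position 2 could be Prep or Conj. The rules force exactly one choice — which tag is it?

Candidates per position — 1:dri {Conj,Verb}; 2:vandairp {Prep,Conj}; 3:neiraix {Verb,Prep}; 4:neiraix {Verb,Prep}; 5:dai {Conj}; 6:griaklep {Prep}; 7:naar {Prep}; 8:dai {Conj}; 9:dri {Conj,Verb}; 10:thousli {Verb}.
Position 4: tagging it Verb would leave rule 4 unsatisfiable, so it must be Prep.
Position 2: the remaining choice is settled jointly with positions 1, 3, 9 — only Conj at position 2 is part of a tagging that satisfies every rule.
So the tagging must be: Conj Conj Verb Prep Conj Prep Prep Conj Verb Verb.
Verifying each rule — rule 1 satisfied; rule 2 satisfied; rule 3 satisfied; rule 4 satisfied; rule 5 satisfied.

Conj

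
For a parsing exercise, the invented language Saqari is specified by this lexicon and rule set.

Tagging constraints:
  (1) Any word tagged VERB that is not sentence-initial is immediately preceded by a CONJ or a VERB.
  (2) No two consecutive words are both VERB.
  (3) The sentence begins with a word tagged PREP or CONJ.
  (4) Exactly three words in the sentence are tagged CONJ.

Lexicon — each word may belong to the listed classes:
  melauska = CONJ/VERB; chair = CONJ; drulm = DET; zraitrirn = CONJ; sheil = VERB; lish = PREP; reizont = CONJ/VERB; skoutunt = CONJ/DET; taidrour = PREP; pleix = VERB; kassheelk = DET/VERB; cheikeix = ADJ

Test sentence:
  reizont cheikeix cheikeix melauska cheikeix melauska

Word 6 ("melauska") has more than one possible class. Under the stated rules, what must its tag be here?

CONJ

Candidates per position — 1:reizont {CONJ,VERB}; 2:cheikeix {ADJ}; 3:cheikeix {ADJ}; 4:melauska {CONJ,VERB}; 5:cheikeix {ADJ}; 6:melauska {CONJ,VERB}.
Position 1: VERB is ruled out by rule 3; that leaves CONJ.
Position 4: VERB is ruled out by rule 1; that leaves CONJ.
Position 6: VERB is ruled out by rule 1; that leaves CONJ.
The only consistent sequence is: CONJ ADJ ADJ CONJ ADJ CONJ.
Rule-by-rule: rule 1 ✓; rule 2 ✓; rule 3 ✓; rule 4 ✓.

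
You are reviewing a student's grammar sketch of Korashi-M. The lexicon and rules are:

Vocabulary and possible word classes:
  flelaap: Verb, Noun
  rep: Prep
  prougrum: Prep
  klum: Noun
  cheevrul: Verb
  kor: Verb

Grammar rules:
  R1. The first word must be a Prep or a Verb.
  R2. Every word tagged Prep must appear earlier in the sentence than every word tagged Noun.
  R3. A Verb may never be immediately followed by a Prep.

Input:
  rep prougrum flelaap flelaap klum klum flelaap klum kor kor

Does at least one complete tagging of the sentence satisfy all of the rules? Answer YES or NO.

YES

Candidates per position — 1:rep {Prep}; 2:prougrum {Prep}; 3:flelaap {Verb,Noun}; 4:flelaap {Verb,Noun}; 5:klum {Noun}; 6:klum {Noun}; 7:flelaap {Verb,Noun}; 8:klum {Noun}; 9:kor {Verb}; 10:kor {Verb}.
One satisfying assignment: Prep Prep Noun Verb Noun Noun Verb Noun Verb Verb.
Verifying each rule — rule 1 holds; rule 2 holds; rule 3 holds.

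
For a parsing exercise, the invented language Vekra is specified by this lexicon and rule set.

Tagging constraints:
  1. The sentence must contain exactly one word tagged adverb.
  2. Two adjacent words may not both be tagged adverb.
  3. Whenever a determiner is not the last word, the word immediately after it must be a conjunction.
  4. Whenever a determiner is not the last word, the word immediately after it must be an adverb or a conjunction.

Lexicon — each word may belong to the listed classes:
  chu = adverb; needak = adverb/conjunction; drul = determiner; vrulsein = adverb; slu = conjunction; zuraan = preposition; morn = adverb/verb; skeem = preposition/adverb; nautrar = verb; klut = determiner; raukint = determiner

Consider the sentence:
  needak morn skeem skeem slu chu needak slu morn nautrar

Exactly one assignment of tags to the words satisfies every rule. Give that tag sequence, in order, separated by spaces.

Candidates per position — 1:needak {adverb,conjunction}; 2:morn {adverb,verb}; 3:skeem {preposition,adverb}; 4:skeem {preposition,adverb}; 5:slu {conjunction}; 6:chu {adverb}; 7:needak {adverb,conjunction}; 8:slu {conjunction}; 9:morn {adverb,verb}; 10:nautrar {verb}.
Word 1 cannot be adverb — rule 1 would then fail for every completion. It is conjunction.
Word 2 cannot be adverb — rule 1 would then fail for every completion. It is verb.
Word 3 cannot be adverb — rule 1 would then fail for every completion. It is preposition.
Word 4 cannot be adverb — rule 1 would then fail for every completion. It is preposition.
Word 7 cannot be adverb — rule 1 would then fail for every completion. It is conjunction.
Word 9 cannot be adverb — rule 1 would then fail for every completion. It is verb.
That leaves exactly one tagging: conjunction verb preposition preposition conjunction adverb conjunction conjunction verb verb.
Verifying each rule — rule 1 ok; rule 2 ok; rule 3 ok; rule 4 ok.

conjunction verb preposition preposition conjunction adverb conjunction conjunction verb verb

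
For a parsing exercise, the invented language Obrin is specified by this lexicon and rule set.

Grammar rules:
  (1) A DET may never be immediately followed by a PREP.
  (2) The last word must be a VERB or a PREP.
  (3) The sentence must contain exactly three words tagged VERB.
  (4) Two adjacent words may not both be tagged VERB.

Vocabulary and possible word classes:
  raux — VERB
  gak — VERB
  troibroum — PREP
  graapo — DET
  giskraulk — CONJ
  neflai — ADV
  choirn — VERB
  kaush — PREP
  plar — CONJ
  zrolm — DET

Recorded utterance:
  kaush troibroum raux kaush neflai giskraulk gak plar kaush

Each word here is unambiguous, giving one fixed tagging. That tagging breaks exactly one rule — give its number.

3

Fixed tagging: PREP PREP VERB PREP ADV CONJ VERB CONJ PREP.
Checking each rule: R1 ✓, R2 ✓, R3 ✗, R4 ✓.
Only rule 3 fails.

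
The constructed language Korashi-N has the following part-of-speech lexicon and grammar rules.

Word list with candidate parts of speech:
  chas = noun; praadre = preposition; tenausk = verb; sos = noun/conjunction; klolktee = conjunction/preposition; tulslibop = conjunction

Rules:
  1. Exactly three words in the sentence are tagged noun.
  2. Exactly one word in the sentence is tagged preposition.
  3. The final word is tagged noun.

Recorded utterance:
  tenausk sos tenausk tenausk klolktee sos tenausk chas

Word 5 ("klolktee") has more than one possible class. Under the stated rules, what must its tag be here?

Candidates per position — 1:tenausk {verb}; 2:sos {noun,conjunction}; 3:tenausk {verb}; 4:tenausk {verb}; 5:klolktee {conjunction,preposition}; 6:sos {noun,conjunction}; 7:tenausk {verb}; 8:chas {noun}.
If word 2 were conjunction, no tagging could satisfy rule 1; so word 2 is noun.
If word 5 were conjunction, no tagging could satisfy rule 2; so word 5 is preposition.
If word 6 were conjunction, no tagging could satisfy rule 1; so word 6 is noun.
That leaves exactly one tagging: verb noun verb verb preposition noun verb noun.
Check: rule 1 satisfied; rule 2 satisfied; rule 3 satisfied.

preposition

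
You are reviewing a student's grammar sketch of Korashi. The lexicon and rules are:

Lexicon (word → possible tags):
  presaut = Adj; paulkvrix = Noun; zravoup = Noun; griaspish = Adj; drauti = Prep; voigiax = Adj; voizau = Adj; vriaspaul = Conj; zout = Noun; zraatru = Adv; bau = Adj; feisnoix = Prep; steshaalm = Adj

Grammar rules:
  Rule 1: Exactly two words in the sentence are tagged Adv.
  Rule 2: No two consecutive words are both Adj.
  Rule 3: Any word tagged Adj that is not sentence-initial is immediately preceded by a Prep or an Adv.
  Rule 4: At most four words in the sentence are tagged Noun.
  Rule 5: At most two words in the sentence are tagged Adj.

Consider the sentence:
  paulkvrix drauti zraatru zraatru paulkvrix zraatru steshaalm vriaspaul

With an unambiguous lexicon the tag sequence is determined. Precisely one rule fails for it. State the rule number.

Fixed tagging: Noun Prep Adv Adv Noun Adv Adj Conj.
Checking each rule: R1 fail, R2 pass, R3 pass, R4 pass, R5 pass.
Only rule 1 fails.

1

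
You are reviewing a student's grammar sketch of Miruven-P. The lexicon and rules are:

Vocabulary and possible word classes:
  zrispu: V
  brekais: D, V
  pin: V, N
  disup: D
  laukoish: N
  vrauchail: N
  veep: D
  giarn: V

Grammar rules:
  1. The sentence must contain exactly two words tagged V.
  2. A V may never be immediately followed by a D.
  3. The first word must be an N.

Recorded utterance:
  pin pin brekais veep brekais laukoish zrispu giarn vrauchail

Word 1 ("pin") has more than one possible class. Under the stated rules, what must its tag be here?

Candidates per position — 1:pin {V,N}; 2:pin {V,N}; 3:brekais {D,V}; 4:veep {D}; 5:brekais {D,V}; 6:laukoish {N}; 7:zrispu {V}; 8:giarn {V}; 9:vrauchail {N}.
Word 1 cannot be V — rule 1 would then fail for every completion. It is N.
Word 2 cannot be V — rule 1 would then fail for every completion. It is N.
Word 3 cannot be V — rule 1 would then fail for every completion. It is D.
Word 5 cannot be V — rule 1 would then fail for every completion. It is D.
The only consistent sequence is: N N D D D N V V N.
Verifying each rule — rule 1 ✓; rule 2 ✓; rule 3 ✓.

N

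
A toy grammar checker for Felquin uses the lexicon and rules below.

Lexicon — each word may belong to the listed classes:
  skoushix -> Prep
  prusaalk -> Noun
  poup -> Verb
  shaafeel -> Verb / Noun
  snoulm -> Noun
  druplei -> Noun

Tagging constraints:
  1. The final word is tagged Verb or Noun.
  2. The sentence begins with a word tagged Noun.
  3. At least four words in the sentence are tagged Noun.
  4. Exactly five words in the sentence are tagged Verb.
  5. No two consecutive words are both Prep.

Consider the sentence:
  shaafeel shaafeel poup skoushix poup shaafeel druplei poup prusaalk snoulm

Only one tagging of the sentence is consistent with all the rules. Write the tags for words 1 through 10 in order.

Noun Verb Verb Prep Verb Verb Noun Verb Noun Noun

Candidates per position — 1:shaafeel {Verb,Noun}; 2:shaafeel {Verb,Noun}; 3:poup {Verb}; 4:skoushix {Prep}; 5:poup {Verb}; 6:shaafeel {Verb,Noun}; 7:druplei {Noun}; 8:poup {Verb}; 9:prusaalk {Noun}; 10:snoulm {Noun}.
Word 1 cannot be Verb — rule 2 would then fail for every completion. It is Noun.
Word 2 cannot be Noun — rule 4 would then fail for every completion. It is Verb.
Word 6 cannot be Noun — rule 4 would then fail for every completion. It is Verb.
The only consistent sequence is: Noun Verb Verb Prep Verb Verb Noun Verb Noun Noun.
Checking: rule 1 satisfied; rule 2 satisfied; rule 3 satisfied; rule 4 satisfied; rule 5 satisfied.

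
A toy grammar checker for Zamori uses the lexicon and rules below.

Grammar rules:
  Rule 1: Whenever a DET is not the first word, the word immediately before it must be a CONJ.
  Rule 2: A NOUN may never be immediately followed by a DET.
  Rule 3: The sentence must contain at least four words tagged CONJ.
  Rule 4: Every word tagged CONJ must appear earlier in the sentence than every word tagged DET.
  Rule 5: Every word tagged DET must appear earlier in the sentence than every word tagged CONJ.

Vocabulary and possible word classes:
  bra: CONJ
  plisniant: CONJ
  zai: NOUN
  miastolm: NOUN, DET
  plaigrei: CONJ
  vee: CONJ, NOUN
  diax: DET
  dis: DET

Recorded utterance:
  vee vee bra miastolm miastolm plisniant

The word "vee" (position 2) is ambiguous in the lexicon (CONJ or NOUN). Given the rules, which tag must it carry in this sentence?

CONJ

Candidates per position — 1:vee {CONJ,NOUN}; 2:vee {CONJ,NOUN}; 3:bra {CONJ}; 4:miastolm {NOUN,DET}; 5:miastolm {NOUN,DET}; 6:plisniant {CONJ}.
Position 1: NOUN is ruled out by rule 3; that leaves CONJ.
Position 2: NOUN is ruled out by rule 3; that leaves CONJ.
Position 4: DET is ruled out by rule 4; that leaves NOUN.
Position 5: DET is ruled out by rule 1; that leaves NOUN.
The only consistent sequence is: CONJ CONJ CONJ NOUN NOUN CONJ.
Check: rule 1 ok; rule 2 ok; rule 3 ok; rule 4 ok; rule 5 ok.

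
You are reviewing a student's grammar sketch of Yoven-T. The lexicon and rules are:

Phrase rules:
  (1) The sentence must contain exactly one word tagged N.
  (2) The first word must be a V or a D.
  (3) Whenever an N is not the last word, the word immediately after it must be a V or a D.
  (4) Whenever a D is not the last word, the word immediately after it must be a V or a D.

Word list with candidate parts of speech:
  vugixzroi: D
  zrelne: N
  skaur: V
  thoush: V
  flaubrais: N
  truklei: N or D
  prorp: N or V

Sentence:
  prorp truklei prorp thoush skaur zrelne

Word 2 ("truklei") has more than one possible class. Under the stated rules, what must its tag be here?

Candidates per position — 1:prorp {N,V}; 2:truklei {N,D}; 3:prorp {N,V}; 4:thoush {V}; 5:skaur {V}; 6:zrelne {N}.
Position 1: N is ruled out by rule 1; that leaves V.
Position 2: N is ruled out by rule 1; that leaves D.
Position 3: N is ruled out by rule 1; that leaves V.
That leaves exactly one tagging: V D V V V N.
Checking: rule 1 ✓; rule 2 ✓; rule 3 ✓; rule 4 ✓.

D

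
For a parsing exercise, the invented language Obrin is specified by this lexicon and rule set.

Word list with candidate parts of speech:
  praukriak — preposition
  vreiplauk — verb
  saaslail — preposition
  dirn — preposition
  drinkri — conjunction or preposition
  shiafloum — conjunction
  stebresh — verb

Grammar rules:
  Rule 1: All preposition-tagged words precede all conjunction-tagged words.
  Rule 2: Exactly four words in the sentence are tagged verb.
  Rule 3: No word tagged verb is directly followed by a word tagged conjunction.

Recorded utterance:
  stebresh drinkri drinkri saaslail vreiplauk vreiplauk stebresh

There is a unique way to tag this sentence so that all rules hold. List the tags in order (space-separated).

Candidates per position — 1:stebresh {verb}; 2:drinkri {conjunction,preposition}; 3:drinkri {conjunction,preposition}; 4:saaslail {preposition}; 5:vreiplauk {verb}; 6:vreiplauk {verb}; 7:stebresh {verb}.
Word 2 cannot be conjunction — rule 1 would then fail for every completion. It is preposition.
Word 3 cannot be conjunction — rule 1 would then fail for every completion. It is preposition.
So the tagging must be: verb preposition preposition preposition verb verb verb.
Verifying each rule — rule 1 satisfied; rule 2 satisfied; rule 3 satisfied.

verb preposition preposition preposition verb verb verb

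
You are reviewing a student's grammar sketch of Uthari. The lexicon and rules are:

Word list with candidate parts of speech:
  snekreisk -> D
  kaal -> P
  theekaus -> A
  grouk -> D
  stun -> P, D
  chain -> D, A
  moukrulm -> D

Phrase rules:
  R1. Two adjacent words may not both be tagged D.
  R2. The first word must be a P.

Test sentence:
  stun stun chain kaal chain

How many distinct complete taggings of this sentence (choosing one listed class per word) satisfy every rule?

Candidates per position — 1:stun {P,D}; 2:stun {P,D}; 3:chain {D,A}; 4:kaal {P}; 5:chain {D,A}.
There are 16 candidate sequences in total.
Checking each against the rules leaves 6 sequences.
Count = 6.

6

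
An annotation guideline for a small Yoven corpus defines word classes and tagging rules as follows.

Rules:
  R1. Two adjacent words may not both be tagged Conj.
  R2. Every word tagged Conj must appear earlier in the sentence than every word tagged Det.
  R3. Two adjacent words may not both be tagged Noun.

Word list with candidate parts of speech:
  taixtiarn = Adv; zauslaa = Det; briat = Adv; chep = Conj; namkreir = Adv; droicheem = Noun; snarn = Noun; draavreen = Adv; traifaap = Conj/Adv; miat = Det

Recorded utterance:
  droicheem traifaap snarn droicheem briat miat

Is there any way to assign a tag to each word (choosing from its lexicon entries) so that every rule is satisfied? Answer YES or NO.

NO

Candidates per position — 1:droicheem {Noun}; 2:traifaap {Conj,Adv}; 3:snarn {Noun}; 4:droicheem {Noun}; 5:briat {Adv}; 6:miat {Det}.
Rule 3 cannot be satisfied by any choice of tags from the lexicon.
So there is no consistent tagging.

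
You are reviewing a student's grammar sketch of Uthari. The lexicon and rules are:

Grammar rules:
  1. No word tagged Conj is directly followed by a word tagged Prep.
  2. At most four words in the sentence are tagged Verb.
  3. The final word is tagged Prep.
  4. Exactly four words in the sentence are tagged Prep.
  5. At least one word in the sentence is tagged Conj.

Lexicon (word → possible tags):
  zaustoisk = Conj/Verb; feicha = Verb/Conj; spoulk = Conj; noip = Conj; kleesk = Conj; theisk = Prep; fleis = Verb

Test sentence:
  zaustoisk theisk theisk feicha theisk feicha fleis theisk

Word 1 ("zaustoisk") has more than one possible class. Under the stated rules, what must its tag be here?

Verb

Candidates per position — 1:zaustoisk {Conj,Verb}; 2:theisk {Prep}; 3:theisk {Prep}; 4:feicha {Verb,Conj}; 5:theisk {Prep}; 6:feicha {Verb,Conj}; 7:fleis {Verb}; 8:theisk {Prep}.
Word 1 cannot be Conj — rule 1 would then fail for every completion. It is Verb.
Word 4 cannot be Conj — rule 1 would then fail for every completion. It is Verb.
Word 6 cannot be Verb — rule 5 would then fail for every completion. It is Conj.
So the tagging must be: Verb Prep Prep Verb Prep Conj Verb Prep.
Checking: rule 1 holds; rule 2 holds; rule 3 holds; rule 4 holds; rule 5 holds.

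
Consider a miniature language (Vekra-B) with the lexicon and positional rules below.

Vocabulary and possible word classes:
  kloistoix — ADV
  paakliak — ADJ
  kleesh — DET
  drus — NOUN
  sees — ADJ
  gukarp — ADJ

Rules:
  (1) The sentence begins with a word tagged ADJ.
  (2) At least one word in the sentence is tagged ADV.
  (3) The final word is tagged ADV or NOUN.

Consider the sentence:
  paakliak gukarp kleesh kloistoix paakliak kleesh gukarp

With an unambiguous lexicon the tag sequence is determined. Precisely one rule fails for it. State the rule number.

3

Fixed tagging: ADJ ADJ DET ADV ADJ DET ADJ.
Applying the rules: R1 ok, R2 ok, R3 fails.
Only rule 3 fails.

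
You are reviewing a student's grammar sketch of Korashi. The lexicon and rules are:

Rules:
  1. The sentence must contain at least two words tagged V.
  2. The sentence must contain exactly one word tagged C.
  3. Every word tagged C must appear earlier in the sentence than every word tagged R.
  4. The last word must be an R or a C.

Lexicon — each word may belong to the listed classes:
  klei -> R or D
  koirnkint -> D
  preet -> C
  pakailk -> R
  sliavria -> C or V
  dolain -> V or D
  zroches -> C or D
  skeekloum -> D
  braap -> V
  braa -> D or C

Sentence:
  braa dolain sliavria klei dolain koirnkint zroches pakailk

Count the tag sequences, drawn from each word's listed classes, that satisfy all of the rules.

Candidates per position — 1:braa {D,C}; 2:dolain {V,D}; 3:sliavria {C,V}; 4:klei {R,D}; 5:dolain {V,D}; 6:koirnkint {D}; 7:zroches {C,D}; 8:pakailk {R}.
There are 64 candidate sequences in total.
Checking each against the rules leaves 11 sequences.
Count = 11.

11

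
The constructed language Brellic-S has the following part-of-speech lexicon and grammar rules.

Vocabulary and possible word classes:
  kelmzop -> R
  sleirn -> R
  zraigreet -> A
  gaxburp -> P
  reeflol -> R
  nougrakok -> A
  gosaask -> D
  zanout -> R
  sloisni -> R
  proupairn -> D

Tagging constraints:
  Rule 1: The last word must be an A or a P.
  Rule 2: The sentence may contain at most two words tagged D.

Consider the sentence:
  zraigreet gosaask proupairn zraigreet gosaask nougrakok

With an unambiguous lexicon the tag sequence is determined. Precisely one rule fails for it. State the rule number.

2

Fixed tagging: A D D A D A.
Rule check: R1 pass, R2 fail.
Only rule 2 fails.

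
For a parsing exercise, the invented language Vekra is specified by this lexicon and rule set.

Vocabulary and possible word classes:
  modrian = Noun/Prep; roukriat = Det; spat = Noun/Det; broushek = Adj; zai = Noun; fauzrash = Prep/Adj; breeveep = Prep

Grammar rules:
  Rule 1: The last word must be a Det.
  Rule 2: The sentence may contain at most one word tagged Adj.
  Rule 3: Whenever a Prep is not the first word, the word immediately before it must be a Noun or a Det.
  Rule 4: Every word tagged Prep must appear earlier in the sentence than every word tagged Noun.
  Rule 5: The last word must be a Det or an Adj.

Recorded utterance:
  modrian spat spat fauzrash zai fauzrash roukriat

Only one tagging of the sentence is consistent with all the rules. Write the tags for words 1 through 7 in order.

Candidates per position — 1:modrian {Noun,Prep}; 2:spat {Noun,Det}; 3:spat {Noun,Det}; 4:fauzrash {Prep,Adj}; 5:zai {Noun}; 6:fauzrash {Prep,Adj}; 7:roukriat {Det}.
Position 6: tagging it Prep would leave rule 4 unsatisfiable, so it must be Adj.
Position 4: tagging it Adj would leave rule 2 unsatisfiable, so it must be Prep.
Position 1: tagging it Noun would leave rule 4 unsatisfiable, so it must be Prep.
Position 2: tagging it Noun would leave rule 4 unsatisfiable, so it must be Det.
Position 3: tagging it Noun would leave rule 4 unsatisfiable, so it must be Det.
That leaves exactly one tagging: Prep Det Det Prep Noun Adj Det.
Verifying each rule — rule 1 holds; rule 2 holds; rule 3 holds; rule 4 holds; rule 5 holds.

Prep Det Det Prep Noun Adj Det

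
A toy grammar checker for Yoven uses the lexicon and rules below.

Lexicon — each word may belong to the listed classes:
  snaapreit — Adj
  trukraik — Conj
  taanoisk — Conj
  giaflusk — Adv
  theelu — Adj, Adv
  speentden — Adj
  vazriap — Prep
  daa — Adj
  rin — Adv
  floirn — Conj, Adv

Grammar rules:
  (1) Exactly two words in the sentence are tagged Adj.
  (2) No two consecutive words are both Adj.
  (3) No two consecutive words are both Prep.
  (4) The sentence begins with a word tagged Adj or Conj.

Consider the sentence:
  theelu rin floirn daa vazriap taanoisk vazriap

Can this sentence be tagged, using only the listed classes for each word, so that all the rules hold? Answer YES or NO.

Candidates per position — 1:theelu {Adj,Adv}; 2:rin {Adv}; 3:floirn {Conj,Adv}; 4:daa {Adj}; 5:vazriap {Prep}; 6:taanoisk {Conj}; 7:vazriap {Prep}.
One satisfying assignment: Adj Adv Conj Adj Prep Conj Prep.
Checking: rule 1 ok; rule 2 ok; rule 3 ok; rule 4 ok.

YES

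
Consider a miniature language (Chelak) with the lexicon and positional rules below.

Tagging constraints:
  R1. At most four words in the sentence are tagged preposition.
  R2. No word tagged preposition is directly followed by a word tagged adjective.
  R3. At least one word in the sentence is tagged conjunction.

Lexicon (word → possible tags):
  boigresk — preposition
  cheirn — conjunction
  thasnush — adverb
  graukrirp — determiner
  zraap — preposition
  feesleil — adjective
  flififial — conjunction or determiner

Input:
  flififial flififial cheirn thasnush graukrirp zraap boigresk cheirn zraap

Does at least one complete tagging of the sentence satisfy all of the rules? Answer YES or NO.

YES

Candidates per position — 1:flififial {conjunction,determiner}; 2:flififial {conjunction,determiner}; 3:cheirn {conjunction}; 4:thasnush {adverb}; 5:graukrirp {determiner}; 6:zraap {preposition}; 7:boigresk {preposition}; 8:cheirn {conjunction}; 9:zraap {preposition}.
One satisfying assignment: conjunction determiner conjunction adverb determiner preposition preposition conjunction preposition.
Verifying each rule — rule 1 holds; rule 2 holds; rule 3 holds.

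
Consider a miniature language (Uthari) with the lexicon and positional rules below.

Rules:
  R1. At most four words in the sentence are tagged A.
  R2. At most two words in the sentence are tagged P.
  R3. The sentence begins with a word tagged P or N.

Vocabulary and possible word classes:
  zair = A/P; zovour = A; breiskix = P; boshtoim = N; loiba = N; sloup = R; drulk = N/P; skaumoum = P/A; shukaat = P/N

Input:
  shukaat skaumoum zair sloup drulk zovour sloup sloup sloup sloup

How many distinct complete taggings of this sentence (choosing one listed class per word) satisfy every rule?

11

Candidates per position — 1:shukaat {P,N}; 2:skaumoum {P,A}; 3:zair {A,P}; 4:sloup {R}; 5:drulk {N,P}; 6:zovour {A}; 7:sloup {R}; 8:sloup {R}; 9:sloup {R}; 10:sloup {R}.
There are 16 candidate sequences in total.
Checking each against the rules leaves 11 sequences.
Count = 11.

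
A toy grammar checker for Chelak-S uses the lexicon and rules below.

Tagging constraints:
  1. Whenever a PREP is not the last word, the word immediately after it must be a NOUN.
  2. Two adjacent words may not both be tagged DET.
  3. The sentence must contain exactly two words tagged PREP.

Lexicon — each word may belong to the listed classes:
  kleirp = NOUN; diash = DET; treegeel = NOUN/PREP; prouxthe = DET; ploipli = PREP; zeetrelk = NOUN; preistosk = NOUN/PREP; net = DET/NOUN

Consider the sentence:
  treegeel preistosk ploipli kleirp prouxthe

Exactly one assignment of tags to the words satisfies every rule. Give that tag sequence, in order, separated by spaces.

Candidates per position — 1:treegeel {NOUN,PREP}; 2:preistosk {NOUN,PREP}; 3:ploipli {PREP}; 4:kleirp {NOUN}; 5:prouxthe {DET}.
Word 2 cannot be PREP — rule 1 would then fail for every completion. It is NOUN.
Word 1 cannot be NOUN — rule 3 would then fail for every completion. It is PREP.
The unique satisfying tagging is: PREP NOUN PREP NOUN DET.
Check: rule 1 holds; rule 2 holds; rule 3 holds.

PREP NOUN PREP NOUN DET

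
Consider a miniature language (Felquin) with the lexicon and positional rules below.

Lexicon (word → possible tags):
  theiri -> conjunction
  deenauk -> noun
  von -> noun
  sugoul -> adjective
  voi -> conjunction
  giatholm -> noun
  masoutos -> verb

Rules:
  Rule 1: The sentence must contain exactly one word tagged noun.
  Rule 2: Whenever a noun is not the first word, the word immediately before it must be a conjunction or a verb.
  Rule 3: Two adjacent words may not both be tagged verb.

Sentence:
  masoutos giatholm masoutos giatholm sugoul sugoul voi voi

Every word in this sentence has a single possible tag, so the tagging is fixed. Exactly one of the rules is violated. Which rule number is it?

Fixed tagging: verb noun verb noun adjective adjective conjunction conjunction.
Applying the rules: R1 fails, R2 ok, R3 ok.
Only rule 1 fails.

1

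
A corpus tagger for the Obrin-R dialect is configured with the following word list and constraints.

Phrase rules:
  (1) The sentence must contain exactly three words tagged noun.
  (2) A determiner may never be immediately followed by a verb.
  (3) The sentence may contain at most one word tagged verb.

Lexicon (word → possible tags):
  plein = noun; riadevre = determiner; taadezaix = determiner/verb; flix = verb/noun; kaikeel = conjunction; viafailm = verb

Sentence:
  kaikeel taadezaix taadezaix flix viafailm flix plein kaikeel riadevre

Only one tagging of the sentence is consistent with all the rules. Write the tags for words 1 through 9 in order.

Candidates per position — 1:kaikeel {conjunction}; 2:taadezaix {determiner,verb}; 3:taadezaix {determiner,verb}; 4:flix {verb,noun}; 5:viafailm {verb}; 6:flix {verb,noun}; 7:plein {noun}; 8:kaikeel {conjunction}; 9:riadevre {determiner}.
Position 2: verb is ruled out by rule 3; that leaves determiner.
Position 3: verb is ruled out by rule 2; that leaves determiner.
Position 4: verb is ruled out by rule 1; that leaves noun.
Position 6: verb is ruled out by rule 1; that leaves noun.
So the tagging must be: conjunction determiner determiner noun verb noun noun conjunction determiner.
Checking: rule 1 ✓; rule 2 ✓; rule 3 ✓.

conjunction determiner determiner noun verb noun noun conjunction determiner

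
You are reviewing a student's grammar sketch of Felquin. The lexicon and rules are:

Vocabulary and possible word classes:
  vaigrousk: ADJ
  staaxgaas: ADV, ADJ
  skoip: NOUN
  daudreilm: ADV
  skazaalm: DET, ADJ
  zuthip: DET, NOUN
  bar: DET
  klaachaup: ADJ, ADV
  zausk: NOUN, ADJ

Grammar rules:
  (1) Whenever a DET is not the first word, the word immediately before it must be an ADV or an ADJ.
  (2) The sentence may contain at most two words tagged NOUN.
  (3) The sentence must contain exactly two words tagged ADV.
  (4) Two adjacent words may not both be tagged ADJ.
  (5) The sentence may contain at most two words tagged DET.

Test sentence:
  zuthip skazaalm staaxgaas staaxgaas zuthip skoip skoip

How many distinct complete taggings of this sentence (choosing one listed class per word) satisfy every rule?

Candidates per position — 1:zuthip {DET,NOUN}; 2:skazaalm {DET,ADJ}; 3:staaxgaas {ADV,ADJ}; 4:staaxgaas {ADV,ADJ}; 5:zuthip {DET,NOUN}; 6:skoip {NOUN}; 7:skoip {NOUN}.
There are 32 candidate sequences in total.
The sequences that satisfy every rule: DET ADJ ADV ADV DET NOUN NOUN.
Count = 1.

1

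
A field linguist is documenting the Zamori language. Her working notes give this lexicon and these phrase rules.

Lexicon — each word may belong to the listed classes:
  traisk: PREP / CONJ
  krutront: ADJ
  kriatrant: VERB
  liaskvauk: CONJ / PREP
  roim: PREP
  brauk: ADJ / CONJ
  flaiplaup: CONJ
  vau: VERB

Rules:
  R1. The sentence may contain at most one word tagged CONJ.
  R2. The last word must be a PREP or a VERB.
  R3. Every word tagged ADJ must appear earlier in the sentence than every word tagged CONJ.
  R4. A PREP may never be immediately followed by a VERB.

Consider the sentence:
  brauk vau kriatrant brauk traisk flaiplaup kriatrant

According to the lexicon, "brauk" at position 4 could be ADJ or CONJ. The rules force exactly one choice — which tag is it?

Candidates per position — 1:brauk {ADJ,CONJ}; 2:vau {VERB}; 3:kriatrant {VERB}; 4:brauk {ADJ,CONJ}; 5:traisk {PREP,CONJ}; 6:flaiplaup {CONJ}; 7:kriatrant {VERB}.
At position 1, choosing CONJ makes rule 1 impossible to satisfy; hence ADJ.
At position 4, choosing CONJ makes rule 1 impossible to satisfy; hence ADJ.
At position 5, choosing CONJ makes rule 1 impossible to satisfy; hence PREP.
That leaves exactly one tagging: ADJ VERB VERB ADJ PREP CONJ VERB.
Verifying each rule — rule 1 ok; rule 2 ok; rule 3 ok; rule 4 ok.

ADJ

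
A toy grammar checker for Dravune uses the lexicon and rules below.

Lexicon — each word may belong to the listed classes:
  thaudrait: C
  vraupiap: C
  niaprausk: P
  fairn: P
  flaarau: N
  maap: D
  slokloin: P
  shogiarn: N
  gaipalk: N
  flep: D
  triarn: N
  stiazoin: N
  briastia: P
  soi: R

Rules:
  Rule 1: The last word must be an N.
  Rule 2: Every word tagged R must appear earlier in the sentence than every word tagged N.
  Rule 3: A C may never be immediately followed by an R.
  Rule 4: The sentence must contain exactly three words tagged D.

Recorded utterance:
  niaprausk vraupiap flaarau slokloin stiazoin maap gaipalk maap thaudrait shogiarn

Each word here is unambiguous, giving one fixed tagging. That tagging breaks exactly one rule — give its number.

Fixed tagging: P C N P N D N D C N.
Applying the rules: R1 pass, R2 pass, R3 pass, R4 fail.
Only rule 4 fails.

4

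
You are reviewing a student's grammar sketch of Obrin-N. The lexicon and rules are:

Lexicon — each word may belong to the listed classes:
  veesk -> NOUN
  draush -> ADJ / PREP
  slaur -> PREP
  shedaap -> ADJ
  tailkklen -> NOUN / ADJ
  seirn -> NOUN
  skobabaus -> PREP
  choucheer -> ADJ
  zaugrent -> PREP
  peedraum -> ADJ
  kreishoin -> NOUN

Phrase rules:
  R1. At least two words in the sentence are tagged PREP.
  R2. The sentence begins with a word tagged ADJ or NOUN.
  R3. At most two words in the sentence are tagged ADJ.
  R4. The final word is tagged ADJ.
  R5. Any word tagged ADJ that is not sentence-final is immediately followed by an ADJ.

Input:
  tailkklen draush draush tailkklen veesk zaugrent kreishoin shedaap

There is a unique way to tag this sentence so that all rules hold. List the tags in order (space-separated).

NOUN PREP PREP NOUN NOUN PREP NOUN ADJ

Candidates per position — 1:tailkklen {NOUN,ADJ}; 2:draush {ADJ,PREP}; 3:draush {ADJ,PREP}; 4:tailkklen {NOUN,ADJ}; 5:veesk {NOUN}; 6:zaugrent {PREP}; 7:kreishoin {NOUN}; 8:shedaap {ADJ}.
Word 1 cannot be ADJ — rule 5 would then fail for every completion. It is NOUN.
Word 2 cannot be ADJ — rule 5 would then fail for every completion. It is PREP.
Word 3 cannot be ADJ — rule 5 would then fail for every completion. It is PREP.
Word 4 cannot be ADJ — rule 5 would then fail for every completion. It is NOUN.
So the tagging must be: NOUN PREP PREP NOUN NOUN PREP NOUN ADJ.
Checking: rule 1 holds; rule 2 holds; rule 3 holds; rule 4 holds; rule 5 holds.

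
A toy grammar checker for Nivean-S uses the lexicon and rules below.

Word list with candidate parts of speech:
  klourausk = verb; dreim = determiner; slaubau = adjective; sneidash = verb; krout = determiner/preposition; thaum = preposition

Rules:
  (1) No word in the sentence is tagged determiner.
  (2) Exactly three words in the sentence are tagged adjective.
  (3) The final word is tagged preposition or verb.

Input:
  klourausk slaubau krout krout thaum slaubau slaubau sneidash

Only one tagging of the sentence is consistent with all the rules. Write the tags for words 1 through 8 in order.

verb adjective preposition preposition preposition adjective adjective verb

Candidates per position — 1:klourausk {verb}; 2:slaubau {adjective}; 3:krout {determiner,preposition}; 4:krout {determiner,preposition}; 5:thaum {preposition}; 6:slaubau {adjective}; 7:slaubau {adjective}; 8:sneidash {verb}.
Word 3 cannot be determiner — rule 1 would then fail for every completion. It is preposition.
Word 4 cannot be determiner — rule 1 would then fail for every completion. It is preposition.
The only consistent sequence is: verb adjective preposition preposition preposition adjective adjective verb.
Verifying each rule — rule 1 ✓; rule 2 ✓; rule 3 ✓.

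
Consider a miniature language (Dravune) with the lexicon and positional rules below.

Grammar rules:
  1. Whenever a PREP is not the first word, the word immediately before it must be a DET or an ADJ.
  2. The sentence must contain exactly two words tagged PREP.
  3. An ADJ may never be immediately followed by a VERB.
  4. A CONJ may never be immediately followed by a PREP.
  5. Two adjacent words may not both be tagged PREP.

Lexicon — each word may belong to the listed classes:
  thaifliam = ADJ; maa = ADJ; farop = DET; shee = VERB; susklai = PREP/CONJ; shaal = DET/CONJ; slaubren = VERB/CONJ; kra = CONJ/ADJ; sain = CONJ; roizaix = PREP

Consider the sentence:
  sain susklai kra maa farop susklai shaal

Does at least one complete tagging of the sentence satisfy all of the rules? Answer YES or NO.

NO

Candidates per position — 1:sain {CONJ}; 2:susklai {PREP,CONJ}; 3:kra {CONJ,ADJ}; 4:maa {ADJ}; 5:farop {DET}; 6:susklai {PREP,CONJ}; 7:shaal {DET,CONJ}.
Every candidate sequence violates at least one rule; no consistent tagging exists.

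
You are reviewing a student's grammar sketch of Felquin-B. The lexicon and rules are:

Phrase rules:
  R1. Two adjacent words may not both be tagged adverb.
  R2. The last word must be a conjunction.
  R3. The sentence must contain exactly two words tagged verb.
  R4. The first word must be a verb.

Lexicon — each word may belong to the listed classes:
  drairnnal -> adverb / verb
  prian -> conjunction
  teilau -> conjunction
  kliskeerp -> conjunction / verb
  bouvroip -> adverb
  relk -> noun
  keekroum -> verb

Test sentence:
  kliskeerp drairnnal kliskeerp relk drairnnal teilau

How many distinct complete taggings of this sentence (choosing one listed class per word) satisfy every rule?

3

Candidates per position — 1:kliskeerp {conjunction,verb}; 2:drairnnal {adverb,verb}; 3:kliskeerp {conjunction,verb}; 4:relk {noun}; 5:drairnnal {adverb,verb}; 6:teilau {conjunction}.
There are 16 candidate sequences in total.
The sequences that satisfy every rule: verb adverb conjunction noun verb conjunction; verb adverb verb noun adverb conjunction; verb verb conjunction noun adverb conjunction.
Count = 3.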